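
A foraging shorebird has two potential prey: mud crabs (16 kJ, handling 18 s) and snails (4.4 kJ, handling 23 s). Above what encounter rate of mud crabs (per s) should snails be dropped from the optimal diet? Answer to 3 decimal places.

The zero-one rule: include snails iff E₂/h₂ > λE₁/(1+λh₁). Equality gives the switch point.
λE₁h₂ = E₂ + λE₂h₁ ⇒ λ = E₂/(E₁h₂ − E₂h₁) = 4.4/(368 − 79.2) = 0.01524 per s.

0.015 per s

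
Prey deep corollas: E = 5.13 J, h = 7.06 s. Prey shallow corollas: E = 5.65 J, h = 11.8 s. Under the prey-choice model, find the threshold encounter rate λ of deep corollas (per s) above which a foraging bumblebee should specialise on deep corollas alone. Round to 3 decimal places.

At the threshold, the rate on deep corollas alone equals the profitability of shallow corollas: λ·5.13/(1 + λ·7.06) = 5.65/11.8 = 0.4788.
Rearranging, λ(5.13 − 0.4788×7.06) = 0.4788, so λ = 0.4788/1.75 = 0.2737 per s.

0.274 per s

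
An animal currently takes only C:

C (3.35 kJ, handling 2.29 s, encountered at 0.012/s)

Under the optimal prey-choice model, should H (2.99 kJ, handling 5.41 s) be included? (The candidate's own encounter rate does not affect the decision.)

Current rate: (0.012×3.35)/(1 + 0.012×2.29) = 0.03912 kJ/s.
H: E/h = 2.99/5.41 = 0.5527 kJ/s.
Since 0.5527 > R, including H increases the long-run rate.

Yes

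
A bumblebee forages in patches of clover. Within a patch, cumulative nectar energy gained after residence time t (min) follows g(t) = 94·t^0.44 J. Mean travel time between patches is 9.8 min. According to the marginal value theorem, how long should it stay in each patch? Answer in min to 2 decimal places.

7.70 min

Optimal t* satisfies g'(t*) = g(t*)/(T + t*).
g'(t) = 0.44·94·t^-0.56. Setting 0.44·94·t^-0.56 = 94·t^0.44/(9.8+t) gives 0.44(9.8+t) = t, so 0.56·t = 0.44×9.8.
t* = 0.44×9.8/0.56 = 7.7 min.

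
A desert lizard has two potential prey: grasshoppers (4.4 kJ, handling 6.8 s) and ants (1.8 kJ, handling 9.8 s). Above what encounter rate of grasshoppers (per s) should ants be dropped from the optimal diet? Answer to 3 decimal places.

The zero-one rule: include ants iff E₂/h₂ > λE₁/(1+λh₁). Equality gives the switch point.
λE₁h₂ = E₂ + λE₂h₁ ⇒ λ = E₂/(E₁h₂ − E₂h₁) = 1.8/(43.12 − 12.24) = 0.05829 per s.

0.058 per s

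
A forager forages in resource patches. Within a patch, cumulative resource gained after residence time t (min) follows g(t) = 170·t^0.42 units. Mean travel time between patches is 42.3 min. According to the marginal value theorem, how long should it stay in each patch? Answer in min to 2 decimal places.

Optimal t* satisfies g'(t*) = g(t*)/(T + t*).
g'(t) = 0.42·170·t^-0.58. Setting 0.42·170·t^-0.58 = 170·t^0.42/(42.3+t) gives 0.42(42.3+t) = t, so 0.58·t = 0.42×42.3.
t* = 0.42×42.3/0.58 = 30.63 min.

30.63 min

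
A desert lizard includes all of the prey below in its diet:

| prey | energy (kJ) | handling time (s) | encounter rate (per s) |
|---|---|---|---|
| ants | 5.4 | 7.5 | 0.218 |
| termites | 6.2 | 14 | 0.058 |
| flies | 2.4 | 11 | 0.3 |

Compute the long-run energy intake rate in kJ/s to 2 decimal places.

0.33 kJ/s

R = Σλ_iE_i / (1 + Σλ_ih_i)
Numerator: 0.218×5.4 + 0.058×6.2 + 0.3×2.4 = 2.257
Denominator: 1 + 0.218×7.5 + 0.058×14 + 0.3×11 = 6.747
R = 2.257/6.747 = 0.3345 kJ/s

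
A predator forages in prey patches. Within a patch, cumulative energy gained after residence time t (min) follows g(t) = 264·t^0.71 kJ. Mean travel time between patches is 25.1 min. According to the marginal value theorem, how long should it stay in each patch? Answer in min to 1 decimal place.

Maximise g(t)/(T+t): set derivative to zero → g'(t)(T+t) = g(t).
g'(t) = 0.71·264·t^-0.29. Setting 0.71·264·t^-0.29 = 264·t^0.71/(25.1+t) gives 0.71(25.1+t) = t, so 0.29·t = 0.71×25.1.
t* = 0.71×25.1/0.29 = 61.45 min.

61.5 min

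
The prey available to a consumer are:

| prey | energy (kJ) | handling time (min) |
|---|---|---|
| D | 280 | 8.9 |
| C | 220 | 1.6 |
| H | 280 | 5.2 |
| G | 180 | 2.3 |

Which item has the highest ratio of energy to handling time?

C

In descending order of E/h:
C: 220/1.6 = 138 kJ/min
G: 180/2.3 = 78.3 kJ/min
H: 280/5.2 = 53.8 kJ/min
D: 280/8.9 = 31.5 kJ/min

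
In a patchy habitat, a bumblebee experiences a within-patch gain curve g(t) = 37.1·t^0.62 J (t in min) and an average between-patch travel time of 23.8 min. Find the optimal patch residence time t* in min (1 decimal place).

Optimal t* satisfies g'(t*) = g(t*)/(T + t*).
g'(t) = 0.62·37.1·t^-0.38. Setting 0.62·37.1·t^-0.38 = 37.1·t^0.62/(23.8+t) gives 0.62(23.8+t) = t, so 0.38·t = 0.62×23.8.
t* = 0.62×23.8/0.38 = 38.83 min.

38.8 min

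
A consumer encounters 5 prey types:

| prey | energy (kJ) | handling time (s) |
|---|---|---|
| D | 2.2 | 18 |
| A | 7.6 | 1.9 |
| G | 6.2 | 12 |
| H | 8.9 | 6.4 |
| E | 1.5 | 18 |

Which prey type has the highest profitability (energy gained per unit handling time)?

A

Profitability E/h (kJ/s): D = 2.2/18 = 0.122, A = 7.6/1.9 = 4, G = 6.2/12 = 0.517, H = 8.9/6.4 = 1.39, E = 1.5/18 = 0.0833.
Ranked: A > H > G > D > E.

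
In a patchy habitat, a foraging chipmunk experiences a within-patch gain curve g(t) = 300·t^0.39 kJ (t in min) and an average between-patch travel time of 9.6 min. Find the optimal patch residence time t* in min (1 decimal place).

Optimal t* satisfies g'(t*) = g(t*)/(T + t*).
g'(t) = 0.39·300·t^-0.61. Setting 0.39·300·t^-0.61 = 300·t^0.39/(9.6+t) gives 0.39(9.6+t) = t, so 0.61·t = 0.39×9.6.
t* = 0.39×9.6/0.61 = 6.138 min.

6.1 min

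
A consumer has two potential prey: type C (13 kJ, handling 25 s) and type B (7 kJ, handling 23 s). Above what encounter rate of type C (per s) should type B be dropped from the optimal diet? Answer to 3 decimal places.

The zero-one rule: include type B iff E₂/h₂ > λE₁/(1+λh₁). Equality gives the switch point.
λE₁h₂ = E₂ + λE₂h₁ ⇒ λ = E₂/(E₁h₂ − E₂h₁) = 7/(299 − 175) = 0.05645 per s.

0.056 per s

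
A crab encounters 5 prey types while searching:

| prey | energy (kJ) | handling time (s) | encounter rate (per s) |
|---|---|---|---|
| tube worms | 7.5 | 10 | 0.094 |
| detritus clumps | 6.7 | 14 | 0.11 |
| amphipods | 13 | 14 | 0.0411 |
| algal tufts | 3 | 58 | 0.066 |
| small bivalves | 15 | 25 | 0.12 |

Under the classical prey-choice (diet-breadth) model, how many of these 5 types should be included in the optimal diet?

Profitabilities (E/h, kJ/s): amphipods 0.929, tube worms 0.75, small bivalves 0.6, detritus clumps 0.479, algal tufts 0.0517. Add prey in this order while the next type's profitability exceeds the intake rate on those already taken.
Rate on top 1: 0.3392. tube worms: 0.75 > 0.3392 → include.
Rate on top 2: 0.4927. small bivalves: 0.6 > 0.4927 → include.
Rate on top 3: 0.5511. detritus clumps: 0.479 < 0.5511 → exclude; stop.
Optimal diet: amphipods, tube worms, small bivalves — 3 of 5 types.

3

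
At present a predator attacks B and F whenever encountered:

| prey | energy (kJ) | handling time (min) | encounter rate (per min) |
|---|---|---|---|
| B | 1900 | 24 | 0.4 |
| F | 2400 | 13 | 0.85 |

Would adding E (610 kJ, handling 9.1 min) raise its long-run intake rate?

Current rate: (0.4×1900 + 0.85×2400)/(1 + 0.4×24 + 0.85×13) = 129.3 kJ/min.
E: E/h = 610/9.1 = 67.03 kJ/min.
Since 67.03 < R, time spent handling E is better spent searching.

No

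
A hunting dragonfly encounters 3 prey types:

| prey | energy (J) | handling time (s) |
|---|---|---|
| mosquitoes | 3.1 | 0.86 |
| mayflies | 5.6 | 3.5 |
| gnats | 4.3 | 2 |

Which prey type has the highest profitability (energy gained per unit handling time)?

Profitability E/h (J/s): mosquitoes = 3.1/0.86 = 3.6, mayflies = 5.6/3.5 = 1.6, gnats = 4.3/2 = 2.15.
Ranked: mosquitoes > gnats > mayflies.

mosquitoes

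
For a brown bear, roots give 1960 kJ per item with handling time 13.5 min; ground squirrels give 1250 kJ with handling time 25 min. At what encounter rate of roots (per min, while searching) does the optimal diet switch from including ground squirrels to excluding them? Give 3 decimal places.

0.039 per min

The zero-one rule: include ground squirrels iff E₂/h₂ > λE₁/(1+λh₁). Equality gives the switch point.
λE₁h₂ = E₂ + λE₂h₁ ⇒ λ = E₂/(E₁h₂ − E₂h₁) = 1250/(4.9e+04 − 1.688e+04) = 0.03891 per min.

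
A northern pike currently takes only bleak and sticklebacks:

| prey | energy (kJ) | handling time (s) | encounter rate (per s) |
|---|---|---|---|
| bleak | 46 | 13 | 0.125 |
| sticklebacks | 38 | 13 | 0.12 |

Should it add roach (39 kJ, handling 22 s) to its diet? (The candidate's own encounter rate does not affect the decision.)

Intake rate on the current diet: R = (0.125×46 + 0.12×38) / (1 + 0.125×13 + 0.12×13) = 10.31/4.185 = 2.464 kJ/s.
roach: E/h = 39/22 = 1.773 kJ/s.
Since 1.773 < R, time spent handling roach is better spent searching.

No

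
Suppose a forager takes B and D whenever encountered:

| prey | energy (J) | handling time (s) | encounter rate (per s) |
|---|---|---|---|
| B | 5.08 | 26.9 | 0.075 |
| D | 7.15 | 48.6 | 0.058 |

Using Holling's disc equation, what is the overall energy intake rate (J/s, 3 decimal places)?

0.136 J/s

R = (0.075×5.08 + 0.058×7.15) / (1 + 0.075×26.9 + 0.058×48.6) = 0.7957/5.836 = 0.1363 J/s.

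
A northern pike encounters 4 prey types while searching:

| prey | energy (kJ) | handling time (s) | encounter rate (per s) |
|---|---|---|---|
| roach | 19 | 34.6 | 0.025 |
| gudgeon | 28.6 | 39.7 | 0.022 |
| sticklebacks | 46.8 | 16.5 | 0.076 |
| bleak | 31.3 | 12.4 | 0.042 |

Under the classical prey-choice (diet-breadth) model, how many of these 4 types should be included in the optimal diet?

2

Rank by E/h (kJ/s): sticklebacks 2.84, bleak 2.52, gudgeon 0.72, roach 0.549. Include each in turn until the next type's E/h falls below the running intake rate.
Rate on top 1: 1.578. bleak: 2.52 > 1.578 → include.
Rate on top 2: 1.756. gudgeon: 0.72 < 1.756 → exclude; stop.
Optimal diet: sticklebacks, bleak — 2 of 4 types.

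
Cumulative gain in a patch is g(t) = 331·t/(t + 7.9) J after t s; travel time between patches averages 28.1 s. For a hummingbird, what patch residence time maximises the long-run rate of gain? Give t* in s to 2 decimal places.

14.90 s

By the marginal value theorem, leave when the instantaneous gain rate g'(t) equals the habitat-wide average g(t)/(T + t).
g'(t) = 331·7.9/(t + 7.9)². Setting 331·7.9/(t+7.9)² = 331t/[(t+7.9)(28.1+t)] gives 7.9(28.1+t) = t(t+7.9), so t² = 7.9×28.1 = 222.
t* = √222 = 14.9 s.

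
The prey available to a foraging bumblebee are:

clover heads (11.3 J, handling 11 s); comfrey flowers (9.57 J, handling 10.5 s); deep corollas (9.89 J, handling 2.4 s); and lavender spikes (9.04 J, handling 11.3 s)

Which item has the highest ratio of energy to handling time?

In descending order of E/h:
deep corollas: 9.89/2.4 = 4.12 J/s
clover heads: 11.3/11 = 1.03 J/s
comfrey flowers: 9.57/10.5 = 0.911 J/s
lavender spikes: 9.04/11.3 = 0.8 J/s

deep corollas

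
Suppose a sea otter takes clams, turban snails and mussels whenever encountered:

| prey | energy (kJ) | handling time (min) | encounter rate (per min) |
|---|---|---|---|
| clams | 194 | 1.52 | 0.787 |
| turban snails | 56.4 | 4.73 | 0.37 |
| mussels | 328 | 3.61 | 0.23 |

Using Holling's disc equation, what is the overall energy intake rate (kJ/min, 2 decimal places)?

52.13 kJ/min

R = Σλ_iE_i / (1 + Σλ_ih_i)
Numerator: 0.787×194 + 0.37×56.4 + 0.23×328 = 249
Denominator: 1 + 0.787×1.52 + 0.37×4.73 + 0.23×3.61 = 4.777
R = 249/4.777 = 52.13 kJ/min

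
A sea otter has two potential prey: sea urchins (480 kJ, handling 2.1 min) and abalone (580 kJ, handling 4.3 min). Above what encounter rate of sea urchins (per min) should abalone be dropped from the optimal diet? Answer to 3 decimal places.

0.686 per min

At the threshold, the rate on sea urchins alone equals the profitability of abalone: λ·480/(1 + λ·2.1) = 580/4.3 = 134.9.
Rearranging, λ(480 − 134.9×2.1) = 134.9, so λ = 134.9/196.7 = 0.6856 per min.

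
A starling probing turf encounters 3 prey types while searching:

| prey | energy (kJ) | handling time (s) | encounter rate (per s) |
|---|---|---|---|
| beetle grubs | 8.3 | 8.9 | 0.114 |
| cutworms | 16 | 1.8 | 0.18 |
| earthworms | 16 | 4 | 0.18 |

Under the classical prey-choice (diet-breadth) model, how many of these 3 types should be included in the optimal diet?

2

E/h in descending order: cutworms 8.89, earthworms 4, beetle grubs 0.933 kJ/s. The optimal diet is the largest prefix of this list for which every included type satisfies E_i/h_i > R on the types above it.
Rate on top 1: 2.175. earthworms: 4 > 2.175 → include.
Rate on top 2: 2.818. beetle grubs: 0.933 < 2.818 → exclude; stop.
Optimal diet: cutworms, earthworms — 2 of 3 types.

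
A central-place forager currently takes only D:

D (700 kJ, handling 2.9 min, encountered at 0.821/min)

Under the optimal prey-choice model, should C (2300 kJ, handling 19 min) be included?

No

Current rate: (0.821×700)/(1 + 0.821×2.9) = 170 kJ/min.
C: E/h = 2300/19 = 121.1 kJ/min.
Since 121.1 < R, time spent handling C is better spent searching.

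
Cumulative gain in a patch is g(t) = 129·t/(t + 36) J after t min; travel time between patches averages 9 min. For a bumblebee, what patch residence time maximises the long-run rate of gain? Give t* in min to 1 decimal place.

18.0 min

Optimal t* satisfies g'(t*) = g(t*)/(T + t*).
g'(t) = 129·36/(t + 36)². Setting 129·36/(t+36)² = 129t/[(t+36)(9+t)] gives 36(9+t) = t(t+36), so t² = 36×9 = 324.
t* = √324 = 18 min.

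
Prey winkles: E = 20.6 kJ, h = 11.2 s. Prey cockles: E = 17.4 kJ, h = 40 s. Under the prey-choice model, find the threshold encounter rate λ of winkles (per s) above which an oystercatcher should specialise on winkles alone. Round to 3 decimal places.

0.028 per s

The zero-one rule: include cockles iff E₂/h₂ > λE₁/(1+λh₁). Equality gives the switch point.
λE₁h₂ = E₂ + λE₂h₁ ⇒ λ = E₂/(E₁h₂ − E₂h₁) = 17.4/(824 − 194.9) = 0.02766 per s.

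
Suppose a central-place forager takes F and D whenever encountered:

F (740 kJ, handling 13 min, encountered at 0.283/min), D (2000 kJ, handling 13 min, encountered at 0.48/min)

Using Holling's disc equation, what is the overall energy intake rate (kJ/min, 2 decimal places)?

Energy encountered per unit search time: 0.283×740 + 0.48×2000 = 1169 kJ/min.
Handling time per unit search time: 0.283×13 + 0.48×13 = 9.919.
Rate = 1169/(1 + 9.919) = 107.1 kJ/min.

107.10 kJ/min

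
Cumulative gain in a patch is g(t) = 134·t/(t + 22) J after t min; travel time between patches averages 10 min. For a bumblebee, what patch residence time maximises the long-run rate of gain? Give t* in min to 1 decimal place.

Optimal t* satisfies g'(t*) = g(t*)/(T + t*).
g'(t) = 134·22/(t + 22)². Setting 134·22/(t+22)² = 134t/[(t+22)(10+t)] gives 22(10+t) = t(t+22), so t² = 22×10 = 220.
t* = √220 = 14.83 min.

14.8 min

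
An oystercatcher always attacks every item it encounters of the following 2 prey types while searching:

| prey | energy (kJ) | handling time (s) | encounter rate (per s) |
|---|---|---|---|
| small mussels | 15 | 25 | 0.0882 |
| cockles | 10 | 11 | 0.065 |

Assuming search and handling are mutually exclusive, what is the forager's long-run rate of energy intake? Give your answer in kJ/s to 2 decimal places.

0.50 kJ/s

Energy encountered per unit search time: 0.0882×15 + 0.065×10 = 1.973 kJ/s.
Handling time per unit search time: 0.0882×25 + 0.065×11 = 2.92.
Rate = 1.973/(1 + 2.92) = 0.5033 kJ/s.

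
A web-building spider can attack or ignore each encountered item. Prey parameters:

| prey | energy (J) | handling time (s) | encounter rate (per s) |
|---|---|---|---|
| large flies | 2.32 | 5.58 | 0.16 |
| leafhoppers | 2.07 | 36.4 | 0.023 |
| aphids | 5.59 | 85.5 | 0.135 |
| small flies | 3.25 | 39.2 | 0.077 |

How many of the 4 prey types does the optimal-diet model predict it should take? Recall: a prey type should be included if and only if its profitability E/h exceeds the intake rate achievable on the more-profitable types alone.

1

Profitabilities (E/h, J/s): large flies 0.416, small flies 0.0829, aphids 0.0654, leafhoppers 0.0569. Add prey in this order while the next type's profitability exceeds the intake rate on those already taken.
Rate on top 1: 0.1961. small flies: 0.0829 < 0.1961 → exclude; stop.
Optimal diet: large flies — 1 of 4 types.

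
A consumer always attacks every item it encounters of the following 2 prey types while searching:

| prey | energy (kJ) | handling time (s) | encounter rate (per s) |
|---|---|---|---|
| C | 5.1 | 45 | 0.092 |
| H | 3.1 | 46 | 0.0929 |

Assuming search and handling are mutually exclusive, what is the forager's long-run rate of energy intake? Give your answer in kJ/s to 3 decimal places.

0.080 kJ/s

R = Σλ_iE_i / (1 + Σλ_ih_i)
Numerator: 0.092×5.1 + 0.0929×3.1 = 0.7572
Denominator: 1 + 0.092×45 + 0.0929×46 = 9.413
R = 0.7572/9.413 = 0.08044 kJ/s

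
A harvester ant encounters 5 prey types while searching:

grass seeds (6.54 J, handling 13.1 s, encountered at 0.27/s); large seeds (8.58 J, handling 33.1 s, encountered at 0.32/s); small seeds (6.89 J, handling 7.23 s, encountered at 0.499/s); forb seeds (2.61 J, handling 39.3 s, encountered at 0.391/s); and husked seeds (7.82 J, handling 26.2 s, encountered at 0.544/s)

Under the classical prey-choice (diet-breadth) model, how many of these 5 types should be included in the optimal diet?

1

Rank by E/h (J/s): small seeds 0.953, grass seeds 0.499, husked seeds 0.298, large seeds 0.259, forb seeds 0.0664. Include each in turn until the next type's E/h falls below the running intake rate.
Rate on top 1: 0.7462. grass seeds: 0.499 < 0.7462 → exclude; stop.
Optimal diet: small seeds — 1 of 5 types.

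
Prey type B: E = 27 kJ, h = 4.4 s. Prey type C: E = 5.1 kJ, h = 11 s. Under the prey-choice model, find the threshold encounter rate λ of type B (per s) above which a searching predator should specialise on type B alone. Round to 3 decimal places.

0.019 per s

At the threshold, the rate on type B alone equals the profitability of type C: λ·27/(1 + λ·4.4) = 5.1/11 = 0.4636.
Rearranging, λ(27 − 0.4636×4.4) = 0.4636, so λ = 0.4636/24.96 = 0.01858 per s.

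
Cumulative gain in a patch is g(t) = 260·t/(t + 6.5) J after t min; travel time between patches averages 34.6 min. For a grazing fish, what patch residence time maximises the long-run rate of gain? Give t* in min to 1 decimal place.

Optimal t* satisfies g'(t*) = g(t*)/(T + t*).
g'(t) = 260·6.5/(t + 6.5)². Setting 260·6.5/(t+6.5)² = 260t/[(t+6.5)(34.6+t)] gives 6.5(34.6+t) = t(t+6.5), so t² = 6.5×34.6 = 224.9.
t* = √224.9 = 15 min.

15.0 min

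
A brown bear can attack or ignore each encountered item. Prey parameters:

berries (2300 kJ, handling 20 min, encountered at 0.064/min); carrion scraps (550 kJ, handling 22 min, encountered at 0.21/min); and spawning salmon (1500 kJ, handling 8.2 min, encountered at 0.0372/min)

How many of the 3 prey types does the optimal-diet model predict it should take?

Profitabilities (E/h, kJ/min): spawning salmon 183, berries 115, carrion scraps 25. Add prey in this order while the next type's profitability exceeds the intake rate on those already taken.
Rate on top 1: 42.76. berries: 115 > 42.76 → include.
Rate on top 2: 78.53. carrion scraps: 25 < 78.53 → exclude; stop.
Optimal diet: spawning salmon, berries — 2 of 3 types.

2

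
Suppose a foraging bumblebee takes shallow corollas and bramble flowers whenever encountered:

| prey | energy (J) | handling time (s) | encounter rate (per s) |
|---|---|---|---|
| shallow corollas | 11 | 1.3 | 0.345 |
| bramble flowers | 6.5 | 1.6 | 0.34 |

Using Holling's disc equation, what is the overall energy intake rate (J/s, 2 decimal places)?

3.01 J/s

Energy encountered per unit search time: 0.345×11 + 0.34×6.5 = 6.005 J/s.
Handling time per unit search time: 0.345×1.3 + 0.34×1.6 = 0.9925.
Rate = 6.005/(1 + 0.9925) = 3.014 J/s.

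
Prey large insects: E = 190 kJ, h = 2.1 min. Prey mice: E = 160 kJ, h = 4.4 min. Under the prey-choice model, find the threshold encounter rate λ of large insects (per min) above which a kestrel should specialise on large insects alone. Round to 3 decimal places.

At the threshold, the rate on large insects alone equals the profitability of mice: λ·190/(1 + λ·2.1) = 160/4.4 = 36.36.
Rearranging, λ(190 − 36.36×2.1) = 36.36, so λ = 36.36/113.6 = 0.32 per min.

0.320 per min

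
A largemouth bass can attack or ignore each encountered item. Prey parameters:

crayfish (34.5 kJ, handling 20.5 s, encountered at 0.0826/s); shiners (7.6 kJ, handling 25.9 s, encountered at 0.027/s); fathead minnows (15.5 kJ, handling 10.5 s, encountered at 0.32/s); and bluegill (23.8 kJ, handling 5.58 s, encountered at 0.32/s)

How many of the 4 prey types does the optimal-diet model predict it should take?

E/h in descending order: bluegill 4.27, crayfish 1.68, fathead minnows 1.48, shiners 0.293 kJ/s. The optimal diet is the largest prefix of this list for which every included type satisfies E_i/h_i > R on the types above it.
Rate on top 1: 2.734. crayfish: 1.68 < 2.734 → exclude; stop.
Optimal diet: bluegill — 1 of 4 types.

1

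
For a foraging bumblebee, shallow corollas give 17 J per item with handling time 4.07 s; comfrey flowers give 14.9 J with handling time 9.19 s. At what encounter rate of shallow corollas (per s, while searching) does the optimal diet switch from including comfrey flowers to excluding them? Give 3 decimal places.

0.156 per s

Drop comfrey flowers once their profitability E₂/h₂ falls below the rate achievable on shallow corollas alone: E₂/h₂ = λE₁/(1 + λh₁).
Solve for λ: λE₁h₂ = E₂(1 + λh₁) → λ(E₁h₂ − E₂h₁) = E₂ → λ = E₂/(E₁h₂ − E₂h₁).
λ = 14.9/(17×9.19 − 14.9×4.07) = 14.9/95.59 = 0.1559 per s.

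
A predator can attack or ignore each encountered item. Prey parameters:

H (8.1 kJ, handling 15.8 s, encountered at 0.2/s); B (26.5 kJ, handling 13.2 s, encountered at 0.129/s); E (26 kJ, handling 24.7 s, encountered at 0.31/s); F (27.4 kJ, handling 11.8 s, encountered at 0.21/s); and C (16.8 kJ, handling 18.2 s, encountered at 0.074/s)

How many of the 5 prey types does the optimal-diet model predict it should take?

Rank by E/h (kJ/s): F 2.32, B 2.01, E 1.05, C 0.923, H 0.513. Include each in turn until the next type's E/h falls below the running intake rate.
Rate on top 1: 1.654. B: 2.01 > 1.654 → include.
Rate on top 2: 1.77. E: 1.05 < 1.77 → exclude; stop.
Optimal diet: F, B — 2 of 5 types.

2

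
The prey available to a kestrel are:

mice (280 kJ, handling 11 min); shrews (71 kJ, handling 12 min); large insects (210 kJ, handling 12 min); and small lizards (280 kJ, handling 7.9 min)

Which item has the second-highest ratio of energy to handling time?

Profitability E/h (kJ/min): mice = 280/11 = 25.5, shrews = 71/12 = 5.92, large insects = 210/12 = 17.5, small lizards = 280/7.9 = 35.4.
Ranked: small lizards > mice > large insects > shrews.

mice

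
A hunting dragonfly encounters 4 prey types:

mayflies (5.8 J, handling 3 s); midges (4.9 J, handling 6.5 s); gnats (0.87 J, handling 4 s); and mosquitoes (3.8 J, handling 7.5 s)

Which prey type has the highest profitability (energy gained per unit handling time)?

mayflies

In descending order of E/h:
mayflies: 5.8/3 = 1.93 J/s
midges: 4.9/6.5 = 0.754 J/s
mosquitoes: 3.8/7.5 = 0.507 J/s
gnats: 0.87/4 = 0.217 J/s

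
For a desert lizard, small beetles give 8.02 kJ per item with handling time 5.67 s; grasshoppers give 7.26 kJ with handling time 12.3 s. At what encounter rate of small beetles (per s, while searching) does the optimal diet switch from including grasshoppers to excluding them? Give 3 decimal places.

0.126 per s

At the threshold, the rate on small beetles alone equals the profitability of grasshoppers: λ·8.02/(1 + λ·5.67) = 7.26/12.3 = 0.5902.
Rearranging, λ(8.02 − 0.5902×5.67) = 0.5902, so λ = 0.5902/4.673 = 0.1263 per s.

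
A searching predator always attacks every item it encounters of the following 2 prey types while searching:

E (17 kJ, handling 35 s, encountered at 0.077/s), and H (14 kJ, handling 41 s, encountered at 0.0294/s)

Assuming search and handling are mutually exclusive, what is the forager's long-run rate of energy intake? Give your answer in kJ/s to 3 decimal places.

Energy encountered per unit search time: 0.077×17 + 0.0294×14 = 1.721 kJ/s.
Handling time per unit search time: 0.077×35 + 0.0294×41 = 3.9.
Rate = 1.721/(1 + 3.9) = 0.3511 kJ/s.

0.351 kJ/s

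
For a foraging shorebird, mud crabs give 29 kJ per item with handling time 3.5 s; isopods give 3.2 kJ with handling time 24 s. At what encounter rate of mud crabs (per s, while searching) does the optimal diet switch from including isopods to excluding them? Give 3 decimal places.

0.005 per s

At the threshold, the rate on mud crabs alone equals the profitability of isopods: λ·29/(1 + λ·3.5) = 3.2/24 = 0.1333.
Rearranging, λ(29 − 0.1333×3.5) = 0.1333, so λ = 0.1333/28.53 = 0.004673 per s.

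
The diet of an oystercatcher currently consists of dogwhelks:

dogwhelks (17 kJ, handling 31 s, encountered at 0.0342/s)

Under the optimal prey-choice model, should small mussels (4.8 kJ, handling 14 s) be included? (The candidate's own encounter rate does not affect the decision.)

Intake rate on the current diet: R = (0.0342×17) / (1 + 0.0342×31) = 0.5814/2.06 = 0.2822 kJ/s.
small mussels: E/h = 4.8/14 = 0.3429 kJ/s.
0.3429 > 0.2822, so adding small mussels raises the average — include it.

Yes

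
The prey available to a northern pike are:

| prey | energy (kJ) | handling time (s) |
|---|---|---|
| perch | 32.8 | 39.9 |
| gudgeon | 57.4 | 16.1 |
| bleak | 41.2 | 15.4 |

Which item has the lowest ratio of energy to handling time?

Profitability E/h (kJ/s): perch = 32.8/39.9 = 0.822, gudgeon = 57.4/16.1 = 3.57, bleak = 41.2/15.4 = 2.68.
Ranked: gudgeon > bleak > perch.

perch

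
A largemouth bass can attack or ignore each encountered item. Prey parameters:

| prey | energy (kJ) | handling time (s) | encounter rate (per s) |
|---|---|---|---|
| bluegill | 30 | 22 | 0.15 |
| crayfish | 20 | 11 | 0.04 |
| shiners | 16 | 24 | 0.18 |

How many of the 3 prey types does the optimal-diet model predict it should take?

Rank by E/h (kJ/s): crayfish 1.82, bluegill 1.36, shiners 0.667. Include each in turn until the next type's E/h falls below the running intake rate.
Rate on top 1: 0.5556. bluegill: 1.36 > 0.5556 → include.
Rate on top 2: 1.118. shiners: 0.667 < 1.118 → exclude; stop.
Optimal diet: crayfish, bluegill — 2 of 3 types.

2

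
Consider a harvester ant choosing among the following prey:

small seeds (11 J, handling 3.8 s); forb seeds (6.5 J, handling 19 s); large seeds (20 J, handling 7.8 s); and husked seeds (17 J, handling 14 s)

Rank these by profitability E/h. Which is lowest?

forb seeds

In descending order of E/h:
small seeds: 11/3.8 = 2.89 J/s
large seeds: 20/7.8 = 2.56 J/s
husked seeds: 17/14 = 1.21 J/s
forb seeds: 6.5/19 = 0.342 J/s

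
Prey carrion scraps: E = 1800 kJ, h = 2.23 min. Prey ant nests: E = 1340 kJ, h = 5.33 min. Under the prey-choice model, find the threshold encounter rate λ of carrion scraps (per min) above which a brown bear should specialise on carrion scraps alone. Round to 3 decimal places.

0.203 per min

Drop ant nests once their profitability E₂/h₂ falls below the rate achievable on carrion scraps alone: E₂/h₂ = λE₁/(1 + λh₁).
Solve for λ: λE₁h₂ = E₂(1 + λh₁) → λ(E₁h₂ − E₂h₁) = E₂ → λ = E₂/(E₁h₂ − E₂h₁).
λ = 1340/(1800×5.33 − 1340×2.23) = 1340/6606 = 0.2029 per min.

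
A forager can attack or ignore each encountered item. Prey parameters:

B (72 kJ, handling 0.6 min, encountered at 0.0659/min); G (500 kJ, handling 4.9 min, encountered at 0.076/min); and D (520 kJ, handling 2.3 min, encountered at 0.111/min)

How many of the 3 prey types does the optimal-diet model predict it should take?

Rank by E/h (kJ/min): D 226, B 120, G 102. Include each in turn until the next type's E/h falls below the running intake rate.
Rate on top 1: 45.98. B: 120 > 45.98 → include.
Rate on top 2: 48.24. G: 102 > 48.24 → include.
Optimal diet: D, B, G — 3 of 3 types.

3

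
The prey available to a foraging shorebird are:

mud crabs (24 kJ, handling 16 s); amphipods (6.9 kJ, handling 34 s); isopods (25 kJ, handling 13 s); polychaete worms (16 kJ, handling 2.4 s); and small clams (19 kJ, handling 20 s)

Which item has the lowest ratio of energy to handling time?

In descending order of E/h:
polychaete worms: 16/2.4 = 6.67 kJ/s
isopods: 25/13 = 1.92 kJ/s
mud crabs: 24/16 = 1.5 kJ/s
small clams: 19/20 = 0.95 kJ/s
amphipods: 6.9/34 = 0.203 kJ/s

amphipods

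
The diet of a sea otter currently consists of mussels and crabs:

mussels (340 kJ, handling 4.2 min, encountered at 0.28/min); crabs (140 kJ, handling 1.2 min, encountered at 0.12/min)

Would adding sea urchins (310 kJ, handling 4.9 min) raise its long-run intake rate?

On mussels and crabs alone, R = ΣλE/(1+Σλh) = 112/2.32 = 48.28 kJ/min.
Profitability of sea urchins: 310/4.9 = 63.27 kJ/min.
63.27 > 48.28, so adding sea urchins raises the average — include it.

Yes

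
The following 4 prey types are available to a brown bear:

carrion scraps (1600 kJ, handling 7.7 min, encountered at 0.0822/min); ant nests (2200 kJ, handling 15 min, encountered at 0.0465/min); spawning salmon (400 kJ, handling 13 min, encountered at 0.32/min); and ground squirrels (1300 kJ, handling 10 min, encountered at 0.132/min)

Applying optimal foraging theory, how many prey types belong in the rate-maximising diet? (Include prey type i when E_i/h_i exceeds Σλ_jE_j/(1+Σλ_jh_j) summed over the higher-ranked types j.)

3

Rank by E/h (kJ/min): carrion scraps 208, ant nests 147, ground squirrels 130, spawning salmon 30.8. Include each in turn until the next type's E/h falls below the running intake rate.
Rate on top 1: 80.54. ant nests: 147 > 80.54 → include.
Rate on top 2: 100.3. ground squirrels: 130 > 100.3 → include.
Rate on top 3: 111.1. spawning salmon: 30.8 < 111.1 → exclude; stop.
Optimal diet: carrion scraps, ant nests, ground squirrels — 3 of 4 types.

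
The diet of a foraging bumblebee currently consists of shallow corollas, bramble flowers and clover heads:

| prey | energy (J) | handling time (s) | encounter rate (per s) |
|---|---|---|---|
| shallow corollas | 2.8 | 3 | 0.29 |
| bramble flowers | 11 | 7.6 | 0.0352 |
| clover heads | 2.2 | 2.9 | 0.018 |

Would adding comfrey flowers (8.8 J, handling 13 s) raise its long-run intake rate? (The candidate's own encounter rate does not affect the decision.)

Yes

Intake rate on the current diet: R = (0.29×2.8 + 0.0352×11 + 0.018×2.2) / (1 + 0.29×3 + 0.0352×7.6 + 0.018×2.9) = 1.239/2.19 = 0.5657 J/s.
comfrey flowers: E/h = 8.8/13 = 0.6769 J/s.
Since 0.6769 > R, including comfrey flowers increases the long-run rate.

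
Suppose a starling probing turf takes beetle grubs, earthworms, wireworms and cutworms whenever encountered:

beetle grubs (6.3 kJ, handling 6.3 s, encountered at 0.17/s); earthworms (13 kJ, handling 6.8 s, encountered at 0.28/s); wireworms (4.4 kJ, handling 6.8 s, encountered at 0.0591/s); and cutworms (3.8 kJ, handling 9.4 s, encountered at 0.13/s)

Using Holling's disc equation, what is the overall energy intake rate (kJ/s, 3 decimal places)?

R = (0.17×6.3 + 0.28×13 + 0.0591×4.4 + 0.13×3.8) / (1 + 0.17×6.3 + 0.28×6.8 + 0.0591×6.8 + 0.13×9.4) = 5.465/5.599 = 0.9761 kJ/s.

0.976 kJ/s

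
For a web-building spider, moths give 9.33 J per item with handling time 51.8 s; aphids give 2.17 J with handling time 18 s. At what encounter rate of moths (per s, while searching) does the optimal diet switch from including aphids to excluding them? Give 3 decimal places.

0.039 per s

Drop aphids once their profitability E₂/h₂ falls below the rate achievable on moths alone: E₂/h₂ = λE₁/(1 + λh₁).
Solve for λ: λE₁h₂ = E₂(1 + λh₁) → λ(E₁h₂ − E₂h₁) = E₂ → λ = E₂/(E₁h₂ − E₂h₁).
λ = 2.17/(9.33×18 − 2.17×51.8) = 2.17/55.53 = 0.03908 per s.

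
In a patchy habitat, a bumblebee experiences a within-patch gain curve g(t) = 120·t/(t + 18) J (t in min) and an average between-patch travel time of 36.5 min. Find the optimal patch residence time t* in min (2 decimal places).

25.63 min

By the marginal value theorem, leave when the instantaneous gain rate g'(t) equals the habitat-wide average g(t)/(T + t).
g'(t) = 120·18/(t + 18)². Setting 120·18/(t+18)² = 120t/[(t+18)(36.5+t)] gives 18(36.5+t) = t(t+18), so t² = 18×36.5 = 657.
t* = √657 = 25.63 min.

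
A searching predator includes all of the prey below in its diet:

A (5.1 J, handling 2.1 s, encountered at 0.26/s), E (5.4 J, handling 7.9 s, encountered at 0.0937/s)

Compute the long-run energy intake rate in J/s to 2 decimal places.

0.80 J/s

R = (0.26×5.1 + 0.0937×5.4) / (1 + 0.26×2.1 + 0.0937×7.9) = 1.832/2.286 = 0.8013 J/s.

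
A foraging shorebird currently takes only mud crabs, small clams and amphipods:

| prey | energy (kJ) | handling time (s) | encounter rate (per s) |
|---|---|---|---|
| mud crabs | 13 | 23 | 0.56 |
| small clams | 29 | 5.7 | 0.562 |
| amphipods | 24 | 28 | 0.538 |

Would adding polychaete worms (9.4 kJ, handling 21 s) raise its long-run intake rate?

On mud crabs, small clams and amphipods alone, R = ΣλE/(1+Σλh) = 36.49/32.15 = 1.135 kJ/s.
polychaete worms: E/h = 9.4/21 = 0.4476 kJ/s.
0.4476 < 1.135, so adding polychaete worms would lower the average — exclude it.

No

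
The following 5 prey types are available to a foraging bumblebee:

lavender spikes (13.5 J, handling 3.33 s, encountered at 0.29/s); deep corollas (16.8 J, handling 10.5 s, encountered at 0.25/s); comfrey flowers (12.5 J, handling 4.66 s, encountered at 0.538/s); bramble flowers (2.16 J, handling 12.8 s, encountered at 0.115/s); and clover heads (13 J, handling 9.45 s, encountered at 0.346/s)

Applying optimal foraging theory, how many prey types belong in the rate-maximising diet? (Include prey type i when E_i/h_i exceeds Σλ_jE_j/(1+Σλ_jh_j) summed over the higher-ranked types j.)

2

Rank by E/h (J/s): lavender spikes 4.05, comfrey flowers 2.68, deep corollas 1.6, clover heads 1.38, bramble flowers 0.169. Include each in turn until the next type's E/h falls below the running intake rate.
Rate on top 1: 1.992. comfrey flowers: 2.68 > 1.992 → include.
Rate on top 2: 2.379. deep corollas: 1.6 < 2.379 → exclude; stop.
Optimal diet: lavender spikes, comfrey flowers — 2 of 5 types.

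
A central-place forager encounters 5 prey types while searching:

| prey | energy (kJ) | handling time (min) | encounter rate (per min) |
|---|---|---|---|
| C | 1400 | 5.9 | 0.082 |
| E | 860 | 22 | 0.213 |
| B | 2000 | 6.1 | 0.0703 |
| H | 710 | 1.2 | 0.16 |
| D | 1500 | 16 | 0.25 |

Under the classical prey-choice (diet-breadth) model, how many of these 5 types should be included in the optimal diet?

3

Profitabilities (E/h, kJ/min): H 592, B 328, C 237, D 93.8, E 39.1. Add prey in this order while the next type's profitability exceeds the intake rate on those already taken.
Rate on top 1: 95.3. B: 328 > 95.3 → include.
Rate on top 2: 156.8. C: 237 > 156.8 → include.
Rate on top 3: 175.3. D: 93.8 < 175.3 → exclude; stop.
Optimal diet: H, B, C — 3 of 5 types.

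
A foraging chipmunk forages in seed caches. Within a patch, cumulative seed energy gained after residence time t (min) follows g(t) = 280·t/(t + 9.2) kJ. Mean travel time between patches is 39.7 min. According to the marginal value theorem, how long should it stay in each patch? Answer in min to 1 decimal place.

By the marginal value theorem, leave when the instantaneous gain rate g'(t) equals the habitat-wide average g(t)/(T + t).
g'(t) = 280·9.2/(t + 9.2)². Setting 280·9.2/(t+9.2)² = 280t/[(t+9.2)(39.7+t)] gives 9.2(39.7+t) = t(t+9.2), so t² = 9.2×39.7 = 365.2.
t* = √365.2 = 19.11 min.

19.1 min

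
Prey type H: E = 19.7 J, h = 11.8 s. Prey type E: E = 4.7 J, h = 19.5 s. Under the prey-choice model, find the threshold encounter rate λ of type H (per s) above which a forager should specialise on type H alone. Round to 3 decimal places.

0.014 per s

The zero-one rule: include type E iff E₂/h₂ > λE₁/(1+λh₁). Equality gives the switch point.
λE₁h₂ = E₂ + λE₂h₁ ⇒ λ = E₂/(E₁h₂ − E₂h₁) = 4.7/(384.1 − 55.46) = 0.0143 per s.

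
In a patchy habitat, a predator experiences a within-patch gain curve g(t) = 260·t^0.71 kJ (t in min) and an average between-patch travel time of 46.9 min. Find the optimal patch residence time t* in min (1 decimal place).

114.8 min

Maximise g(t)/(T+t): set derivative to zero → g'(t)(T+t) = g(t).
g'(t) = 0.71·260·t^-0.29. Setting 0.71·260·t^-0.29 = 260·t^0.71/(46.9+t) gives 0.71(46.9+t) = t, so 0.29·t = 0.71×46.9.
t* = 0.71×46.9/0.29 = 114.8 min.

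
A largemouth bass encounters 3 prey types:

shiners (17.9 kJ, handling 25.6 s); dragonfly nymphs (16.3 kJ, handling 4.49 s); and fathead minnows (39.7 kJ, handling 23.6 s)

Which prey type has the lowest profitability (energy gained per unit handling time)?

Profitability E/h (kJ/s): shiners = 17.9/25.6 = 0.699, dragonfly nymphs = 16.3/4.49 = 3.63, fathead minnows = 39.7/23.6 = 1.68.
Ranked: dragonfly nymphs > fathead minnows > shiners.

shiners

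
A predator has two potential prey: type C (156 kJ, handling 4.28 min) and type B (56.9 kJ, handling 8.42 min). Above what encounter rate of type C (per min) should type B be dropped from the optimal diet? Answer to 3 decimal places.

0.053 per min

The zero-one rule: include type B iff E₂/h₂ > λE₁/(1+λh₁). Equality gives the switch point.
λE₁h₂ = E₂ + λE₂h₁ ⇒ λ = E₂/(E₁h₂ − E₂h₁) = 56.9/(1314 − 243.5) = 0.05318 per min.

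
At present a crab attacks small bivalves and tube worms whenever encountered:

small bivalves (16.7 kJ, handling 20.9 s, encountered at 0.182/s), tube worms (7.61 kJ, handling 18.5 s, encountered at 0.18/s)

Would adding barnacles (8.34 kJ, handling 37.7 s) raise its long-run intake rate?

No

On small bivalves and tube worms alone, R = ΣλE/(1+Σλh) = 4.409/8.134 = 0.5421 kJ/s.
barnacles: E/h = 8.34/37.7 = 0.2212 kJ/s.
Since 0.2212 < R, time spent handling barnacles is better spent searching.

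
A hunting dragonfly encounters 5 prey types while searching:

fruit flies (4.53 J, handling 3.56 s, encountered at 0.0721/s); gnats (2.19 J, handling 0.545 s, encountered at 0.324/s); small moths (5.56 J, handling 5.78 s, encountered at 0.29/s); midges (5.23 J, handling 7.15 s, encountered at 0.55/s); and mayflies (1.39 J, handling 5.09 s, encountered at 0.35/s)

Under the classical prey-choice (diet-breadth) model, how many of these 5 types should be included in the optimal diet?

3

E/h in descending order: gnats 4.02, fruit flies 1.27, small moths 0.962, midges 0.731, mayflies 0.273 J/s. The optimal diet is the largest prefix of this list for which every included type satisfies E_i/h_i > R on the types above it.
Rate on top 1: 0.6031. fruit flies: 1.27 > 0.6031 → include.
Rate on top 2: 0.723. small moths: 0.962 > 0.723 → include.
Rate on top 3: 0.8518. midges: 0.731 < 0.8518 → exclude; stop.
Optimal diet: gnats, fruit flies, small moths — 3 of 5 types.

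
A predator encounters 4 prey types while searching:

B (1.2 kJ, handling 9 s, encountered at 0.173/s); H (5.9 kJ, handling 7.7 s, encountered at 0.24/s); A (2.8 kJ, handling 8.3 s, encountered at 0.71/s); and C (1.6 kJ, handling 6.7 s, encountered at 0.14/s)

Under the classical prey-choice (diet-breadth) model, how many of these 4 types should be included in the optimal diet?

Profitabilities (E/h, kJ/s): H 0.766, A 0.337, C 0.239, B 0.133. Add prey in this order while the next type's profitability exceeds the intake rate on those already taken.
Rate on top 1: 0.4972. A: 0.337 < 0.4972 → exclude; stop.
Optimal diet: H — 1 of 4 types.

1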